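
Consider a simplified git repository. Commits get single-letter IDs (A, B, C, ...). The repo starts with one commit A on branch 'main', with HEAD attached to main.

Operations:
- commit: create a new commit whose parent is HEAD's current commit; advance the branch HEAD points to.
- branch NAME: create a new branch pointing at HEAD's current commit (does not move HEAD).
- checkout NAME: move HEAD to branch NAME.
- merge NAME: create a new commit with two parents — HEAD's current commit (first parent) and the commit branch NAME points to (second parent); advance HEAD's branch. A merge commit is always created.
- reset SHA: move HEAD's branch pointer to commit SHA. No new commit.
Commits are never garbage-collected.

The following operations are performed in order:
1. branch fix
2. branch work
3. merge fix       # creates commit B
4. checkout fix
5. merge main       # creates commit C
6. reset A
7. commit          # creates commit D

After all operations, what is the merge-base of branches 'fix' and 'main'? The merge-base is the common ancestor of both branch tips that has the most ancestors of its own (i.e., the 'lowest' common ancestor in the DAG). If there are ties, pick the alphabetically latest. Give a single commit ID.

After op 1 (branch): HEAD=main@A [fix=A main=A]
After op 2 (branch): HEAD=main@A [fix=A main=A work=A]
After op 3 (merge): HEAD=main@B [fix=A main=B work=A]
After op 4 (checkout): HEAD=fix@A [fix=A main=B work=A]
After op 5 (merge): HEAD=fix@C [fix=C main=B work=A]
After op 6 (reset): HEAD=fix@A [fix=A main=B work=A]
After op 7 (commit): HEAD=fix@D [fix=D main=B work=A]
ancestors(fix=D): ['A', 'D']
ancestors(main=B): ['A', 'B']
common: ['A']

Answer: A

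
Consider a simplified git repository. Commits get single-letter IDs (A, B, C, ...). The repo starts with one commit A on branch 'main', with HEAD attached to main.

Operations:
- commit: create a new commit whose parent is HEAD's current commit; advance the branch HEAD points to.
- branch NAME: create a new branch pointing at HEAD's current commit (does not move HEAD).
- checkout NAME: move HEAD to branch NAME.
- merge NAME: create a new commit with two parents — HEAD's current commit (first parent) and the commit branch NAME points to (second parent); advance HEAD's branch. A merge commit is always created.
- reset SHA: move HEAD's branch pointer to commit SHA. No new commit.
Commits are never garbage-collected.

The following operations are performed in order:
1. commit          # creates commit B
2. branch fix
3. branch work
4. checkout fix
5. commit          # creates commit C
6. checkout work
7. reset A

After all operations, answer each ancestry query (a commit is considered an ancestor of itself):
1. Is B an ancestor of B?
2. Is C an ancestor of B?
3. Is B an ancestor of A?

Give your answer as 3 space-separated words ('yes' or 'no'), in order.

After op 1 (commit): HEAD=main@B [main=B]
After op 2 (branch): HEAD=main@B [fix=B main=B]
After op 3 (branch): HEAD=main@B [fix=B main=B work=B]
After op 4 (checkout): HEAD=fix@B [fix=B main=B work=B]
After op 5 (commit): HEAD=fix@C [fix=C main=B work=B]
After op 6 (checkout): HEAD=work@B [fix=C main=B work=B]
After op 7 (reset): HEAD=work@A [fix=C main=B work=A]
ancestors(B) = {A,B}; B in? yes
ancestors(B) = {A,B}; C in? no
ancestors(A) = {A}; B in? no

Answer: yes no no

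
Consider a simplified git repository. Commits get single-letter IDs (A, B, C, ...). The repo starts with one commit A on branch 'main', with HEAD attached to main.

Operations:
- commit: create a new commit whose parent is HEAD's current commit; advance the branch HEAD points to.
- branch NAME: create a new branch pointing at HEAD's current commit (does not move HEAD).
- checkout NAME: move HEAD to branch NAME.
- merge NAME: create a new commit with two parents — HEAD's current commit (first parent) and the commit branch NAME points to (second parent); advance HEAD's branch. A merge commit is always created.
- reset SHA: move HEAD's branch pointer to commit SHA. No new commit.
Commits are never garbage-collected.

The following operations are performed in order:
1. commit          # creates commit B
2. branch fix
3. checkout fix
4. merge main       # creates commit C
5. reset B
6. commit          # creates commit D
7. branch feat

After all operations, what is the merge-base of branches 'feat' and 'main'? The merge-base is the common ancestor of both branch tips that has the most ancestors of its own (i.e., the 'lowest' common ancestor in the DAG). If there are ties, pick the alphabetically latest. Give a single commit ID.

After op 1 (commit): HEAD=main@B [main=B]
After op 2 (branch): HEAD=main@B [fix=B main=B]
After op 3 (checkout): HEAD=fix@B [fix=B main=B]
After op 4 (merge): HEAD=fix@C [fix=C main=B]
After op 5 (reset): HEAD=fix@B [fix=B main=B]
After op 6 (commit): HEAD=fix@D [fix=D main=B]
After op 7 (branch): HEAD=fix@D [feat=D fix=D main=B]
ancestors(feat=D): ['A', 'B', 'D']
ancestors(main=B): ['A', 'B']
common: ['A', 'B']

Answer: B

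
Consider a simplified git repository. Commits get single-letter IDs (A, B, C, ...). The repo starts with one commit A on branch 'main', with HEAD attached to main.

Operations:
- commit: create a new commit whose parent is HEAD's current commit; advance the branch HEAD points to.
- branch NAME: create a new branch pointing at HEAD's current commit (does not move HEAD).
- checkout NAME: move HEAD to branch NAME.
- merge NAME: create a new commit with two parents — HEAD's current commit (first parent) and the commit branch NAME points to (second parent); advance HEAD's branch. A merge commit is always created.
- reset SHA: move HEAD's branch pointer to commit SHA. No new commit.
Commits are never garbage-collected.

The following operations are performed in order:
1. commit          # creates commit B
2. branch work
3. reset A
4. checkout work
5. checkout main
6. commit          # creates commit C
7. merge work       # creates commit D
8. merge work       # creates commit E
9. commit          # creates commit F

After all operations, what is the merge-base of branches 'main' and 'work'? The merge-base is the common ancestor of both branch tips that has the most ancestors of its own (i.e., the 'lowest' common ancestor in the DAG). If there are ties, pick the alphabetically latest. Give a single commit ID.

Answer: B

Derivation:
After op 1 (commit): HEAD=main@B [main=B]
After op 2 (branch): HEAD=main@B [main=B work=B]
After op 3 (reset): HEAD=main@A [main=A work=B]
After op 4 (checkout): HEAD=work@B [main=A work=B]
After op 5 (checkout): HEAD=main@A [main=A work=B]
After op 6 (commit): HEAD=main@C [main=C work=B]
After op 7 (merge): HEAD=main@D [main=D work=B]
After op 8 (merge): HEAD=main@E [main=E work=B]
After op 9 (commit): HEAD=main@F [main=F work=B]
ancestors(main=F): ['A', 'B', 'C', 'D', 'E', 'F']
ancestors(work=B): ['A', 'B']
common: ['A', 'B']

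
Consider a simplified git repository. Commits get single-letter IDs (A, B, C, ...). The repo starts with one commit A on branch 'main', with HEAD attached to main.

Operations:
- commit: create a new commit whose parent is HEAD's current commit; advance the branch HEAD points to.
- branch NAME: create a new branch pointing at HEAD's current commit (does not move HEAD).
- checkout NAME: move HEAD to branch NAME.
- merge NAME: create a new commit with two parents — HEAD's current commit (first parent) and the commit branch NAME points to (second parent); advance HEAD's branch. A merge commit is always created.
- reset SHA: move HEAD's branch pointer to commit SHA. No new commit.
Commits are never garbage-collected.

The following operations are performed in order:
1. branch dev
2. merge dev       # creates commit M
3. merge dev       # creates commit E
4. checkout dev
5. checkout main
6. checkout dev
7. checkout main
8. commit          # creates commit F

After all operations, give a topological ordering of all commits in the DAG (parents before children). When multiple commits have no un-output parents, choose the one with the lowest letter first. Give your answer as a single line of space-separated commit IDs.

After op 1 (branch): HEAD=main@A [dev=A main=A]
After op 2 (merge): HEAD=main@M [dev=A main=M]
After op 3 (merge): HEAD=main@E [dev=A main=E]
After op 4 (checkout): HEAD=dev@A [dev=A main=E]
After op 5 (checkout): HEAD=main@E [dev=A main=E]
After op 6 (checkout): HEAD=dev@A [dev=A main=E]
After op 7 (checkout): HEAD=main@E [dev=A main=E]
After op 8 (commit): HEAD=main@F [dev=A main=F]
commit A: parents=[]
commit E: parents=['M', 'A']
commit F: parents=['E']
commit M: parents=['A', 'A']

Answer: A M E F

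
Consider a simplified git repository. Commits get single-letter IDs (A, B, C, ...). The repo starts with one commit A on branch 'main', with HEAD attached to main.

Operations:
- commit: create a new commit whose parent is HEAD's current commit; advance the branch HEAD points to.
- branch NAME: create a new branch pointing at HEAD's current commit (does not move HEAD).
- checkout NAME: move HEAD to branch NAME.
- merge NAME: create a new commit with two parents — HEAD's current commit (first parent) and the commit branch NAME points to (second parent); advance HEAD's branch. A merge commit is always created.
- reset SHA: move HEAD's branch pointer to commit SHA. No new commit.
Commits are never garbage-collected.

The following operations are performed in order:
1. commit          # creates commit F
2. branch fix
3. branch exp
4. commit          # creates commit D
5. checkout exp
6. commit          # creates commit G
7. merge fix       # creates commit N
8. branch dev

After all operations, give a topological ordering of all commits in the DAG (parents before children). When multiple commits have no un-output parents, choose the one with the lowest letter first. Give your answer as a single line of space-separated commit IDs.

Answer: A F D G N

Derivation:
After op 1 (commit): HEAD=main@F [main=F]
After op 2 (branch): HEAD=main@F [fix=F main=F]
After op 3 (branch): HEAD=main@F [exp=F fix=F main=F]
After op 4 (commit): HEAD=main@D [exp=F fix=F main=D]
After op 5 (checkout): HEAD=exp@F [exp=F fix=F main=D]
After op 6 (commit): HEAD=exp@G [exp=G fix=F main=D]
After op 7 (merge): HEAD=exp@N [exp=N fix=F main=D]
After op 8 (branch): HEAD=exp@N [dev=N exp=N fix=F main=D]
commit A: parents=[]
commit D: parents=['F']
commit F: parents=['A']
commit G: parents=['F']
commit N: parents=['G', 'F']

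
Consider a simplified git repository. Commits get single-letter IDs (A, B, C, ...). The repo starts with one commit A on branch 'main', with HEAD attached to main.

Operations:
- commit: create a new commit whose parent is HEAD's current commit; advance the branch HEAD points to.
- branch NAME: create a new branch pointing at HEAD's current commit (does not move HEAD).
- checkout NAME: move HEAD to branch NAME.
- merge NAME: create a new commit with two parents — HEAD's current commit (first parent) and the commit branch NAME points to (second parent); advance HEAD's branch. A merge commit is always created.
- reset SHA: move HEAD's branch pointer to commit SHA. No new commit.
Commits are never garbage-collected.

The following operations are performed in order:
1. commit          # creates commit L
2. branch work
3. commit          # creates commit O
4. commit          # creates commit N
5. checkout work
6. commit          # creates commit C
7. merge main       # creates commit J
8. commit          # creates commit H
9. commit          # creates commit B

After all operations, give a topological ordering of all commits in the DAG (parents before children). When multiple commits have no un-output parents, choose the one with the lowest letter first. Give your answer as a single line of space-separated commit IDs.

After op 1 (commit): HEAD=main@L [main=L]
After op 2 (branch): HEAD=main@L [main=L work=L]
After op 3 (commit): HEAD=main@O [main=O work=L]
After op 4 (commit): HEAD=main@N [main=N work=L]
After op 5 (checkout): HEAD=work@L [main=N work=L]
After op 6 (commit): HEAD=work@C [main=N work=C]
After op 7 (merge): HEAD=work@J [main=N work=J]
After op 8 (commit): HEAD=work@H [main=N work=H]
After op 9 (commit): HEAD=work@B [main=N work=B]
commit A: parents=[]
commit B: parents=['H']
commit C: parents=['L']
commit H: parents=['J']
commit J: parents=['C', 'N']
commit L: parents=['A']
commit N: parents=['O']
commit O: parents=['L']

Answer: A L C O N J H B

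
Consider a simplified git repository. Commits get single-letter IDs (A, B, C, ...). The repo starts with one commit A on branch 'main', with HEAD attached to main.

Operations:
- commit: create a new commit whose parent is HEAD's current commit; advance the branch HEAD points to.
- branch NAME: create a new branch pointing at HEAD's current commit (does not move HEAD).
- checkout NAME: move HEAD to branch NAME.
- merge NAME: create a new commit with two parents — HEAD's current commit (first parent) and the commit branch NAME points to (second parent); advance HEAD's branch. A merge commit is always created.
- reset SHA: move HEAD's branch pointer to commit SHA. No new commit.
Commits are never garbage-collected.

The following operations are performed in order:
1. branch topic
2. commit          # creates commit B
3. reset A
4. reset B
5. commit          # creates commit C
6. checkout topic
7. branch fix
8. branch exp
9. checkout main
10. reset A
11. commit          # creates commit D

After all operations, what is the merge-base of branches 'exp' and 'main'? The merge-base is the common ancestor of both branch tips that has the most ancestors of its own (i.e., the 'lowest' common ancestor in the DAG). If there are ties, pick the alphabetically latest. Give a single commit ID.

Answer: A

Derivation:
After op 1 (branch): HEAD=main@A [main=A topic=A]
After op 2 (commit): HEAD=main@B [main=B topic=A]
After op 3 (reset): HEAD=main@A [main=A topic=A]
After op 4 (reset): HEAD=main@B [main=B topic=A]
After op 5 (commit): HEAD=main@C [main=C topic=A]
After op 6 (checkout): HEAD=topic@A [main=C topic=A]
After op 7 (branch): HEAD=topic@A [fix=A main=C topic=A]
After op 8 (branch): HEAD=topic@A [exp=A fix=A main=C topic=A]
After op 9 (checkout): HEAD=main@C [exp=A fix=A main=C topic=A]
After op 10 (reset): HEAD=main@A [exp=A fix=A main=A topic=A]
After op 11 (commit): HEAD=main@D [exp=A fix=A main=D topic=A]
ancestors(exp=A): ['A']
ancestors(main=D): ['A', 'D']
common: ['A']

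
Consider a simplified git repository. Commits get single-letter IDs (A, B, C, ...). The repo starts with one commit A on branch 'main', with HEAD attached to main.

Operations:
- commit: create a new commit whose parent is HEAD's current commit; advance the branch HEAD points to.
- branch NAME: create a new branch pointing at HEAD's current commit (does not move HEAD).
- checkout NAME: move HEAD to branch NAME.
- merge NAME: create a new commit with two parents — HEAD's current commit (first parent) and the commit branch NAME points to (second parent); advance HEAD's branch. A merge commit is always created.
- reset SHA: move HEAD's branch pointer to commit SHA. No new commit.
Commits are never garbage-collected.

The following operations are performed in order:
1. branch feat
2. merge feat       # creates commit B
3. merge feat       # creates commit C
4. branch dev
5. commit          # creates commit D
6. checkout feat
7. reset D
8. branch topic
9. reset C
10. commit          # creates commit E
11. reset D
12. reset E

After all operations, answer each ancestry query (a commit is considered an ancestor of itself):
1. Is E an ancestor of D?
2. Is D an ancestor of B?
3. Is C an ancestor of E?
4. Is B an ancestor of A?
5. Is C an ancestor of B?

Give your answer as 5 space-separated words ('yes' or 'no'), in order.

Answer: no no yes no no

Derivation:
After op 1 (branch): HEAD=main@A [feat=A main=A]
After op 2 (merge): HEAD=main@B [feat=A main=B]
After op 3 (merge): HEAD=main@C [feat=A main=C]
After op 4 (branch): HEAD=main@C [dev=C feat=A main=C]
After op 5 (commit): HEAD=main@D [dev=C feat=A main=D]
After op 6 (checkout): HEAD=feat@A [dev=C feat=A main=D]
After op 7 (reset): HEAD=feat@D [dev=C feat=D main=D]
After op 8 (branch): HEAD=feat@D [dev=C feat=D main=D topic=D]
After op 9 (reset): HEAD=feat@C [dev=C feat=C main=D topic=D]
After op 10 (commit): HEAD=feat@E [dev=C feat=E main=D topic=D]
After op 11 (reset): HEAD=feat@D [dev=C feat=D main=D topic=D]
After op 12 (reset): HEAD=feat@E [dev=C feat=E main=D topic=D]
ancestors(D) = {A,B,C,D}; E in? no
ancestors(B) = {A,B}; D in? no
ancestors(E) = {A,B,C,E}; C in? yes
ancestors(A) = {A}; B in? no
ancestors(B) = {A,B}; C in? no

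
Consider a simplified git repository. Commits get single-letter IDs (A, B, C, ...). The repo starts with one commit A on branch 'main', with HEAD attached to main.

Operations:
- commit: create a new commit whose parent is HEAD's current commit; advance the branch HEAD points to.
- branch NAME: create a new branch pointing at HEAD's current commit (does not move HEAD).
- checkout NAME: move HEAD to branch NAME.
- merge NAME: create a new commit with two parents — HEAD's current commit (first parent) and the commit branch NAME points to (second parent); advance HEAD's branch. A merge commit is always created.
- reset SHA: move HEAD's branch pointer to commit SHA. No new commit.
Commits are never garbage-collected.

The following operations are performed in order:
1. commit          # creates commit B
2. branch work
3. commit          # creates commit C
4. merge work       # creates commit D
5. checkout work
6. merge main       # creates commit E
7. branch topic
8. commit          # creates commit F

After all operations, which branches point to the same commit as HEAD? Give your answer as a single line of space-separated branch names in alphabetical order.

Answer: work

Derivation:
After op 1 (commit): HEAD=main@B [main=B]
After op 2 (branch): HEAD=main@B [main=B work=B]
After op 3 (commit): HEAD=main@C [main=C work=B]
After op 4 (merge): HEAD=main@D [main=D work=B]
After op 5 (checkout): HEAD=work@B [main=D work=B]
After op 6 (merge): HEAD=work@E [main=D work=E]
After op 7 (branch): HEAD=work@E [main=D topic=E work=E]
After op 8 (commit): HEAD=work@F [main=D topic=E work=F]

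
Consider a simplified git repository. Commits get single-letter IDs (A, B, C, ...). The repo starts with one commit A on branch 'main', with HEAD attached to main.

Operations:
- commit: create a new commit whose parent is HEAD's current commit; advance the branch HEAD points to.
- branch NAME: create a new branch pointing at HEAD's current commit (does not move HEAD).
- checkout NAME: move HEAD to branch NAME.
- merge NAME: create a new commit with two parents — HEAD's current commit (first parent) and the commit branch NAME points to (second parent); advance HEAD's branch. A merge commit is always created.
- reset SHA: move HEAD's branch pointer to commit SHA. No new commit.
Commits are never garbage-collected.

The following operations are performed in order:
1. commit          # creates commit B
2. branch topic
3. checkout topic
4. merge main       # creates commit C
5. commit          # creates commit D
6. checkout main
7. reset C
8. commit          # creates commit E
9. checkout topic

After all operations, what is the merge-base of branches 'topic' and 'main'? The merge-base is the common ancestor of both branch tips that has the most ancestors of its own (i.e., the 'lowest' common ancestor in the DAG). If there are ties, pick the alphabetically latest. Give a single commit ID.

After op 1 (commit): HEAD=main@B [main=B]
After op 2 (branch): HEAD=main@B [main=B topic=B]
After op 3 (checkout): HEAD=topic@B [main=B topic=B]
After op 4 (merge): HEAD=topic@C [main=B topic=C]
After op 5 (commit): HEAD=topic@D [main=B topic=D]
After op 6 (checkout): HEAD=main@B [main=B topic=D]
After op 7 (reset): HEAD=main@C [main=C topic=D]
After op 8 (commit): HEAD=main@E [main=E topic=D]
After op 9 (checkout): HEAD=topic@D [main=E topic=D]
ancestors(topic=D): ['A', 'B', 'C', 'D']
ancestors(main=E): ['A', 'B', 'C', 'E']
common: ['A', 'B', 'C']

Answer: C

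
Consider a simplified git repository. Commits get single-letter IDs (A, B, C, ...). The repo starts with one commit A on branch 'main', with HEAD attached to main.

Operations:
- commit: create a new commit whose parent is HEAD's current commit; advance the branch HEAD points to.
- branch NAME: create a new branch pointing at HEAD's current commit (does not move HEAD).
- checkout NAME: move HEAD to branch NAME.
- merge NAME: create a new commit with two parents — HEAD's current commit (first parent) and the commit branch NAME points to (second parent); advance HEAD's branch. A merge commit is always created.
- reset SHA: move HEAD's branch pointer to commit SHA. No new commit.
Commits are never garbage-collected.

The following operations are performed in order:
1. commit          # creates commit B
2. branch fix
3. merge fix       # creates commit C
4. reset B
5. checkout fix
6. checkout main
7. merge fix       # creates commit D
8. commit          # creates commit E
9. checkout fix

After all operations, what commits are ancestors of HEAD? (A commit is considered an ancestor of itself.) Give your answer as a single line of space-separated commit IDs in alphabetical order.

After op 1 (commit): HEAD=main@B [main=B]
After op 2 (branch): HEAD=main@B [fix=B main=B]
After op 3 (merge): HEAD=main@C [fix=B main=C]
After op 4 (reset): HEAD=main@B [fix=B main=B]
After op 5 (checkout): HEAD=fix@B [fix=B main=B]
After op 6 (checkout): HEAD=main@B [fix=B main=B]
After op 7 (merge): HEAD=main@D [fix=B main=D]
After op 8 (commit): HEAD=main@E [fix=B main=E]
After op 9 (checkout): HEAD=fix@B [fix=B main=E]

Answer: A B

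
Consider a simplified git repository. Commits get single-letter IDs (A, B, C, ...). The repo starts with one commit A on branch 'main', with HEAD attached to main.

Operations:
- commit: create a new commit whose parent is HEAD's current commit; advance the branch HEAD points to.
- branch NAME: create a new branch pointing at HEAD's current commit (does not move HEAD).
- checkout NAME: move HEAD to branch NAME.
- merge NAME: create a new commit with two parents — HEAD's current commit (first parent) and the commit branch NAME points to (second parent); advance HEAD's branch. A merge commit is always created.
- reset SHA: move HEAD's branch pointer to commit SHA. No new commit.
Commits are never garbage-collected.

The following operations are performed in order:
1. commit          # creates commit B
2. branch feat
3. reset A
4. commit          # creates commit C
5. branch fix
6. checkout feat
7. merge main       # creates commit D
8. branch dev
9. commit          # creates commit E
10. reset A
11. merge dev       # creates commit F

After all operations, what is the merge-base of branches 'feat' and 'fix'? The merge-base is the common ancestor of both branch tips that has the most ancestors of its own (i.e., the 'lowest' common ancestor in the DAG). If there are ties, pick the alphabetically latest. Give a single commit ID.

Answer: C

Derivation:
After op 1 (commit): HEAD=main@B [main=B]
After op 2 (branch): HEAD=main@B [feat=B main=B]
After op 3 (reset): HEAD=main@A [feat=B main=A]
After op 4 (commit): HEAD=main@C [feat=B main=C]
After op 5 (branch): HEAD=main@C [feat=B fix=C main=C]
After op 6 (checkout): HEAD=feat@B [feat=B fix=C main=C]
After op 7 (merge): HEAD=feat@D [feat=D fix=C main=C]
After op 8 (branch): HEAD=feat@D [dev=D feat=D fix=C main=C]
After op 9 (commit): HEAD=feat@E [dev=D feat=E fix=C main=C]
After op 10 (reset): HEAD=feat@A [dev=D feat=A fix=C main=C]
After op 11 (merge): HEAD=feat@F [dev=D feat=F fix=C main=C]
ancestors(feat=F): ['A', 'B', 'C', 'D', 'F']
ancestors(fix=C): ['A', 'C']
common: ['A', 'C']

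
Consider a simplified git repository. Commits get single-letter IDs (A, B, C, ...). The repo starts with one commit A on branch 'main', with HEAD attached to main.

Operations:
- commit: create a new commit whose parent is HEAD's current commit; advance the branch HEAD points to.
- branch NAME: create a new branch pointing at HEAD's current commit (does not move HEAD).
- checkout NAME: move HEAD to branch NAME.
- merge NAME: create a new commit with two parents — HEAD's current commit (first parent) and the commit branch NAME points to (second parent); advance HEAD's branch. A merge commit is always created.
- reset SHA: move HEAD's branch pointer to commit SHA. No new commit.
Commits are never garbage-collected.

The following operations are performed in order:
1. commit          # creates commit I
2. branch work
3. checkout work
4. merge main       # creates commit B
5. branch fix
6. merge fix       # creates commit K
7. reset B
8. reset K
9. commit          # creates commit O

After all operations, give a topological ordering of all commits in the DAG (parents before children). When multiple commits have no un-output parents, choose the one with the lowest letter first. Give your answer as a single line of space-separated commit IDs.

Answer: A I B K O

Derivation:
After op 1 (commit): HEAD=main@I [main=I]
After op 2 (branch): HEAD=main@I [main=I work=I]
After op 3 (checkout): HEAD=work@I [main=I work=I]
After op 4 (merge): HEAD=work@B [main=I work=B]
After op 5 (branch): HEAD=work@B [fix=B main=I work=B]
After op 6 (merge): HEAD=work@K [fix=B main=I work=K]
After op 7 (reset): HEAD=work@B [fix=B main=I work=B]
After op 8 (reset): HEAD=work@K [fix=B main=I work=K]
After op 9 (commit): HEAD=work@O [fix=B main=I work=O]
commit A: parents=[]
commit B: parents=['I', 'I']
commit I: parents=['A']
commit K: parents=['B', 'B']
commit O: parents=['K']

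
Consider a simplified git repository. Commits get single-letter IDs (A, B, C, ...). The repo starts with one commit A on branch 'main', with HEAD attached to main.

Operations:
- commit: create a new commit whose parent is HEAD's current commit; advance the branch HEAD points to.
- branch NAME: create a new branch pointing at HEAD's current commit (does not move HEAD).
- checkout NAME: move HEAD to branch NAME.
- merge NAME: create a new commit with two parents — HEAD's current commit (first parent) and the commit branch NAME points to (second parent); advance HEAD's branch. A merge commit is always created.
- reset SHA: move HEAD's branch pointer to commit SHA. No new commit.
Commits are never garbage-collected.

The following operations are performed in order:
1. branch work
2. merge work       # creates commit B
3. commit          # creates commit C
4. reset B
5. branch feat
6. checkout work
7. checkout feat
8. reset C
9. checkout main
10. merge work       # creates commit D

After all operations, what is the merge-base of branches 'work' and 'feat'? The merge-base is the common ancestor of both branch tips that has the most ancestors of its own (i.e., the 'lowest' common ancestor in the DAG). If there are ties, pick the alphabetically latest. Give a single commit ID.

After op 1 (branch): HEAD=main@A [main=A work=A]
After op 2 (merge): HEAD=main@B [main=B work=A]
After op 3 (commit): HEAD=main@C [main=C work=A]
After op 4 (reset): HEAD=main@B [main=B work=A]
After op 5 (branch): HEAD=main@B [feat=B main=B work=A]
After op 6 (checkout): HEAD=work@A [feat=B main=B work=A]
After op 7 (checkout): HEAD=feat@B [feat=B main=B work=A]
After op 8 (reset): HEAD=feat@C [feat=C main=B work=A]
After op 9 (checkout): HEAD=main@B [feat=C main=B work=A]
After op 10 (merge): HEAD=main@D [feat=C main=D work=A]
ancestors(work=A): ['A']
ancestors(feat=C): ['A', 'B', 'C']
common: ['A']

Answer: A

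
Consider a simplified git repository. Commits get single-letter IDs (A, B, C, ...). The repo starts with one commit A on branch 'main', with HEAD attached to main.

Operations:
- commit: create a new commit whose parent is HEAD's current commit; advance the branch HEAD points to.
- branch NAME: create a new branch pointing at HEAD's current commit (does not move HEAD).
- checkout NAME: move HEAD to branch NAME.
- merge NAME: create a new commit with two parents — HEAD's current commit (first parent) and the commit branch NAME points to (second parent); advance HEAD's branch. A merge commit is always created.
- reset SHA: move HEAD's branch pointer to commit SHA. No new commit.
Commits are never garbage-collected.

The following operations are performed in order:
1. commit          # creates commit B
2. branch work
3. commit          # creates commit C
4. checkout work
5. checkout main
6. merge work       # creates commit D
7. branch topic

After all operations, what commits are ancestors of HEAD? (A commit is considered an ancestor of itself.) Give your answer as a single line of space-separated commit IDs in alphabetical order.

Answer: A B C D

Derivation:
After op 1 (commit): HEAD=main@B [main=B]
After op 2 (branch): HEAD=main@B [main=B work=B]
After op 3 (commit): HEAD=main@C [main=C work=B]
After op 4 (checkout): HEAD=work@B [main=C work=B]
After op 5 (checkout): HEAD=main@C [main=C work=B]
After op 6 (merge): HEAD=main@D [main=D work=B]
After op 7 (branch): HEAD=main@D [main=D topic=D work=B]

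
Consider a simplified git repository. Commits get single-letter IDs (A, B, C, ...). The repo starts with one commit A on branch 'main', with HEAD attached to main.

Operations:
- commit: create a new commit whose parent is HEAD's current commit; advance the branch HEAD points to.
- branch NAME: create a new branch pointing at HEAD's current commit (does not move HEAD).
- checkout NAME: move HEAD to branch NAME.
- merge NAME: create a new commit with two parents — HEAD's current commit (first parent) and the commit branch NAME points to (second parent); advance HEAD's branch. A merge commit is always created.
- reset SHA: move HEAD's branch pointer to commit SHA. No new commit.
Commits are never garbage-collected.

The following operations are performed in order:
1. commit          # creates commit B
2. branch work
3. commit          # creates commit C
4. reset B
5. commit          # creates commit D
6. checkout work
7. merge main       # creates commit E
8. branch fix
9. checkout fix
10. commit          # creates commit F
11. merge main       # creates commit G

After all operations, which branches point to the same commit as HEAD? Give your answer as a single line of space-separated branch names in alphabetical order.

Answer: fix

Derivation:
After op 1 (commit): HEAD=main@B [main=B]
After op 2 (branch): HEAD=main@B [main=B work=B]
After op 3 (commit): HEAD=main@C [main=C work=B]
After op 4 (reset): HEAD=main@B [main=B work=B]
After op 5 (commit): HEAD=main@D [main=D work=B]
After op 6 (checkout): HEAD=work@B [main=D work=B]
After op 7 (merge): HEAD=work@E [main=D work=E]
After op 8 (branch): HEAD=work@E [fix=E main=D work=E]
After op 9 (checkout): HEAD=fix@E [fix=E main=D work=E]
After op 10 (commit): HEAD=fix@F [fix=F main=D work=E]
After op 11 (merge): HEAD=fix@G [fix=G main=D work=E]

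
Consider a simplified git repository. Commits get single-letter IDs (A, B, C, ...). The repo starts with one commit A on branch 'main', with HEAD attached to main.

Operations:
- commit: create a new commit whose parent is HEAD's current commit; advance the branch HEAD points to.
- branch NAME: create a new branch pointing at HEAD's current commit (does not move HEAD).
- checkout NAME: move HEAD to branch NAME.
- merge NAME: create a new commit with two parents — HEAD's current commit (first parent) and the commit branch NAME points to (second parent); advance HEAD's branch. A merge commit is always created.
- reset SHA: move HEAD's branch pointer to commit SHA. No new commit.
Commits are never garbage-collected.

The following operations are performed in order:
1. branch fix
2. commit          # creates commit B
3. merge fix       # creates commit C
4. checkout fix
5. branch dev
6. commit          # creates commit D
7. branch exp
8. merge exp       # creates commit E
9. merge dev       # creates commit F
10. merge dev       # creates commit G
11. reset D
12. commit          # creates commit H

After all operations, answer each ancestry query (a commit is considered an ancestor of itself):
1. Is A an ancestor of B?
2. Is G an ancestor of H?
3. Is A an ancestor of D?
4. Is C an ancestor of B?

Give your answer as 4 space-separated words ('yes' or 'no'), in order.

Answer: yes no yes no

Derivation:
After op 1 (branch): HEAD=main@A [fix=A main=A]
After op 2 (commit): HEAD=main@B [fix=A main=B]
After op 3 (merge): HEAD=main@C [fix=A main=C]
After op 4 (checkout): HEAD=fix@A [fix=A main=C]
After op 5 (branch): HEAD=fix@A [dev=A fix=A main=C]
After op 6 (commit): HEAD=fix@D [dev=A fix=D main=C]
After op 7 (branch): HEAD=fix@D [dev=A exp=D fix=D main=C]
After op 8 (merge): HEAD=fix@E [dev=A exp=D fix=E main=C]
After op 9 (merge): HEAD=fix@F [dev=A exp=D fix=F main=C]
After op 10 (merge): HEAD=fix@G [dev=A exp=D fix=G main=C]
After op 11 (reset): HEAD=fix@D [dev=A exp=D fix=D main=C]
After op 12 (commit): HEAD=fix@H [dev=A exp=D fix=H main=C]
ancestors(B) = {A,B}; A in? yes
ancestors(H) = {A,D,H}; G in? no
ancestors(D) = {A,D}; A in? yes
ancestors(B) = {A,B}; C in? no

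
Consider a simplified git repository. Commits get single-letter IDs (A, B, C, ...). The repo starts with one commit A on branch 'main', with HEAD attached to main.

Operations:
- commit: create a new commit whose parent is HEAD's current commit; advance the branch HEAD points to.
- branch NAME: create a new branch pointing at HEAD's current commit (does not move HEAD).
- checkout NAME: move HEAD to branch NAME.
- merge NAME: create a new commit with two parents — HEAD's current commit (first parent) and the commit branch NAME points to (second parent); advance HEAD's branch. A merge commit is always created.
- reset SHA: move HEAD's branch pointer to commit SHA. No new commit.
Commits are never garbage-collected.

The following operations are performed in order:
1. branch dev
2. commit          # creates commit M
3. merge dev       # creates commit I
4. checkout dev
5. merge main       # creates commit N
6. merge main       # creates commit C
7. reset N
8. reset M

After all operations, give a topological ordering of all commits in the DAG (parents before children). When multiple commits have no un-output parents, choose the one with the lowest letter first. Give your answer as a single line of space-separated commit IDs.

Answer: A M I N C

Derivation:
After op 1 (branch): HEAD=main@A [dev=A main=A]
After op 2 (commit): HEAD=main@M [dev=A main=M]
After op 3 (merge): HEAD=main@I [dev=A main=I]
After op 4 (checkout): HEAD=dev@A [dev=A main=I]
After op 5 (merge): HEAD=dev@N [dev=N main=I]
After op 6 (merge): HEAD=dev@C [dev=C main=I]
After op 7 (reset): HEAD=dev@N [dev=N main=I]
After op 8 (reset): HEAD=dev@M [dev=M main=I]
commit A: parents=[]
commit C: parents=['N', 'I']
commit I: parents=['M', 'A']
commit M: parents=['A']
commit N: parents=['A', 'I']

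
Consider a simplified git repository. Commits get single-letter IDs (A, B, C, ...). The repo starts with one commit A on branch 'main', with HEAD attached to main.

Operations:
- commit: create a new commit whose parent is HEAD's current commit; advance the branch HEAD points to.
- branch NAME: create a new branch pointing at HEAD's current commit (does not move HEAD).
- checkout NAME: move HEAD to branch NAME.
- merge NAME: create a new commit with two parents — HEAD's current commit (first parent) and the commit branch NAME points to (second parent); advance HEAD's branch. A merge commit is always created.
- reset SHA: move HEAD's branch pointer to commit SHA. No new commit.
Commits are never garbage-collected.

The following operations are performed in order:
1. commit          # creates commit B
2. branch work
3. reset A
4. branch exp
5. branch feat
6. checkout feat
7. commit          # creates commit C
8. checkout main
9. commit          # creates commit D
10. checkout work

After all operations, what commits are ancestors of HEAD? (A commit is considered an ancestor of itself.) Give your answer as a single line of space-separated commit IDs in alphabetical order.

After op 1 (commit): HEAD=main@B [main=B]
After op 2 (branch): HEAD=main@B [main=B work=B]
After op 3 (reset): HEAD=main@A [main=A work=B]
After op 4 (branch): HEAD=main@A [exp=A main=A work=B]
After op 5 (branch): HEAD=main@A [exp=A feat=A main=A work=B]
After op 6 (checkout): HEAD=feat@A [exp=A feat=A main=A work=B]
After op 7 (commit): HEAD=feat@C [exp=A feat=C main=A work=B]
After op 8 (checkout): HEAD=main@A [exp=A feat=C main=A work=B]
After op 9 (commit): HEAD=main@D [exp=A feat=C main=D work=B]
After op 10 (checkout): HEAD=work@B [exp=A feat=C main=D work=B]

Answer: A B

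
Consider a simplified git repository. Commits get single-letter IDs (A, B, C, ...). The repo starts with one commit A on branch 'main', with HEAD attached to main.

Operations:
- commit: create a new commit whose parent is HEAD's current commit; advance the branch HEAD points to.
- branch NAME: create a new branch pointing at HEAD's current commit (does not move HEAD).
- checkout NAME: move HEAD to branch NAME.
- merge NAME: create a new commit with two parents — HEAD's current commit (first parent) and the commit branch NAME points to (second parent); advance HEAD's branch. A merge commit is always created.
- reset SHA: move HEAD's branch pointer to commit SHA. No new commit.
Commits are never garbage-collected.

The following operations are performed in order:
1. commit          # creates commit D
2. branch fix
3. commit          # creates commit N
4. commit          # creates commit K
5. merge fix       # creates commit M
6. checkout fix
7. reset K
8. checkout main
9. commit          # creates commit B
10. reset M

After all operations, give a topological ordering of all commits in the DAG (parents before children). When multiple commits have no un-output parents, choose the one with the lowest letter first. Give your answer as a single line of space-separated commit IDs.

Answer: A D N K M B

Derivation:
After op 1 (commit): HEAD=main@D [main=D]
After op 2 (branch): HEAD=main@D [fix=D main=D]
After op 3 (commit): HEAD=main@N [fix=D main=N]
After op 4 (commit): HEAD=main@K [fix=D main=K]
After op 5 (merge): HEAD=main@M [fix=D main=M]
After op 6 (checkout): HEAD=fix@D [fix=D main=M]
After op 7 (reset): HEAD=fix@K [fix=K main=M]
After op 8 (checkout): HEAD=main@M [fix=K main=M]
After op 9 (commit): HEAD=main@B [fix=K main=B]
After op 10 (reset): HEAD=main@M [fix=K main=M]
commit A: parents=[]
commit B: parents=['M']
commit D: parents=['A']
commit K: parents=['N']
commit M: parents=['K', 'D']
commit N: parents=['D']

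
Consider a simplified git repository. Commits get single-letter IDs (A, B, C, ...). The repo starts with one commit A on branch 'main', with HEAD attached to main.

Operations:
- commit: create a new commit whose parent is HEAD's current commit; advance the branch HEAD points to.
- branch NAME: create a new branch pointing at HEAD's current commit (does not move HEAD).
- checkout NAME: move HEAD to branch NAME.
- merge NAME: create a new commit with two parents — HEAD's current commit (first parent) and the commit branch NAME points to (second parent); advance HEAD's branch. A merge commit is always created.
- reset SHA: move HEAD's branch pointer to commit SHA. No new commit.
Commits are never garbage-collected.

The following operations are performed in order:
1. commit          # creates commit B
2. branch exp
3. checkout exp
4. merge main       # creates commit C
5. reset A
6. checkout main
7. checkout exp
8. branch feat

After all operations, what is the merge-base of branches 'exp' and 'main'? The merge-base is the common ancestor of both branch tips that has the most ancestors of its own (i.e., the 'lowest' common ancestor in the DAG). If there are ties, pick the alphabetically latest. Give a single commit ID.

Answer: A

Derivation:
After op 1 (commit): HEAD=main@B [main=B]
After op 2 (branch): HEAD=main@B [exp=B main=B]
After op 3 (checkout): HEAD=exp@B [exp=B main=B]
After op 4 (merge): HEAD=exp@C [exp=C main=B]
After op 5 (reset): HEAD=exp@A [exp=A main=B]
After op 6 (checkout): HEAD=main@B [exp=A main=B]
After op 7 (checkout): HEAD=exp@A [exp=A main=B]
After op 8 (branch): HEAD=exp@A [exp=A feat=A main=B]
ancestors(exp=A): ['A']
ancestors(main=B): ['A', 'B']
common: ['A']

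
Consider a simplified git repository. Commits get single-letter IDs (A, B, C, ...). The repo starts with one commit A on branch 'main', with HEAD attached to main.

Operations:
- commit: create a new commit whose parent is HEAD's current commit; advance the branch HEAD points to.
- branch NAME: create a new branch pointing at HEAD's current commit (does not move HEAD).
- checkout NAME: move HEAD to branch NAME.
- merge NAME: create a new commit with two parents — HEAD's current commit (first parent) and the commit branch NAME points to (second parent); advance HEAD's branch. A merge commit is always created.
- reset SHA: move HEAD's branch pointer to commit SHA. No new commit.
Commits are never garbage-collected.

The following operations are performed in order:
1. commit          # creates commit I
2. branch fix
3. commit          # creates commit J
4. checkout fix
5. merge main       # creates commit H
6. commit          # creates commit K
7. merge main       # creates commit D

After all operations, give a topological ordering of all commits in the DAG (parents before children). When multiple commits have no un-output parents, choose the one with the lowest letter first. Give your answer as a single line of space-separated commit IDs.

After op 1 (commit): HEAD=main@I [main=I]
After op 2 (branch): HEAD=main@I [fix=I main=I]
After op 3 (commit): HEAD=main@J [fix=I main=J]
After op 4 (checkout): HEAD=fix@I [fix=I main=J]
After op 5 (merge): HEAD=fix@H [fix=H main=J]
After op 6 (commit): HEAD=fix@K [fix=K main=J]
After op 7 (merge): HEAD=fix@D [fix=D main=J]
commit A: parents=[]
commit D: parents=['K', 'J']
commit H: parents=['I', 'J']
commit I: parents=['A']
commit J: parents=['I']
commit K: parents=['H']

Answer: A I J H K D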